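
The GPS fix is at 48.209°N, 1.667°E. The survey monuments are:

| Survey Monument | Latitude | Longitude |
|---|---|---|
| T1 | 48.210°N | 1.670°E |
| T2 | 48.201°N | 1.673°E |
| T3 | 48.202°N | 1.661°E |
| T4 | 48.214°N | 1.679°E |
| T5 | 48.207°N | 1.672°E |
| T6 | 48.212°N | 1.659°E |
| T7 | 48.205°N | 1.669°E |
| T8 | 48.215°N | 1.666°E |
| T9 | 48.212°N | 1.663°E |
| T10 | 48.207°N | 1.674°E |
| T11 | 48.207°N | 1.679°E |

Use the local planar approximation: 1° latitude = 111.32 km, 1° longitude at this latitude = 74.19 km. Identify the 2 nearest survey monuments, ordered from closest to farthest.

Distances from 48.209°N, 1.667°E:
T1: √((0.001·111.32)² + (0.003·74.19)²) = √(0.01239 + 0.04954) = 0.249 km
T2: √((-0.008·111.32)² + (0.006·74.19)²) = √(0.79310 + 0.19815) = 0.996 km
T3: √((-0.007·111.32)² + (-0.006·74.19)²) = √(0.60721 + 0.19815) = 0.897 km
T4: √((0.005·111.32)² + (0.012·74.19)²) = √(0.30980 + 0.79260) = 1.050 km
T5: √((-0.002·111.32)² + (0.005·74.19)²) = √(0.04957 + 0.13760) = 0.433 km
T6: √((0.003·111.32)² + (-0.008·74.19)²) = √(0.11153 + 0.35227) = 0.681 km
T7: √((-0.004·111.32)² + (0.002·74.19)²) = √(0.19827 + 0.02202) = 0.469 km
T8: √((0.006·111.32)² + (-0.001·74.19)²) = √(0.44612 + 0.00550) = 0.672 km
T9: √((0.003·111.32)² + (-0.004·74.19)²) = √(0.11153 + 0.08807) = 0.447 km
T10: √((-0.002·111.32)² + (0.007·74.19)²) = √(0.04957 + 0.26970) = 0.565 km
T11: √((-0.002·111.32)² + (0.012·74.19)²) = √(0.04957 + 0.79260) = 0.918 km
Sorted: T1 (0.249 km) < T5 (0.433 km) < T9 (0.447 km) < T7 (0.469 km) < …

T1, T5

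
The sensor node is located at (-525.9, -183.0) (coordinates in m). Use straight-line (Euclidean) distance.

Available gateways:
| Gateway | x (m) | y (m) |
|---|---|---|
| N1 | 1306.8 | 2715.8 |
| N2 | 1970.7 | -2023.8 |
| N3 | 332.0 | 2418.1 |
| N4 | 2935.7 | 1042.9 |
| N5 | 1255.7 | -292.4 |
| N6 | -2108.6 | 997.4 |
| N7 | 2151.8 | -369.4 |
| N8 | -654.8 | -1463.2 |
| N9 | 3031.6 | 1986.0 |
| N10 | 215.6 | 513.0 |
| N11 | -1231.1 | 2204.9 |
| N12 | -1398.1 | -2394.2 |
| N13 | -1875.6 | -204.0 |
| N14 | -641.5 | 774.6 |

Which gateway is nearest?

Distances from (-525.9, -183.0):
N1: √((1832.7)² + (2898.8)²) = √(3358789.290 + 8403041.440) = 3429.6 m
N2: √((2496.6)² + (-1840.8)²) = √(6233011.560 + 3388544.640) = 3101.9 m
N3: √((857.9)² + (2601.1)²) = √(735992.410 + 6765721.210) = 2738.9 m
N4: √((3461.6)² + (1225.9)²) = √(11982674.560 + 1502830.810) = 3672.3 m
N5: √((1781.6)² + (-109.4)²) = √(3174098.560 + 11968.360) = 1785.0 m
N6: √((-1582.7)² + (1180.4)²) = √(2504939.290 + 1393344.160) = 1974.4 m
N7: √((2677.7)² + (-186.4)²) = √(7170077.290 + 34744.960) = 2684.2 m
N8: √((-128.9)² + (-1280.2)²) = √(16615.210 + 1638912.040) = 1286.7 m
N9: √((3557.5)² + (2169.0)²) = √(12655806.250 + 4704561.000) = 4166.6 m
N10: √((741.5)² + (696.0)²) = √(549822.250 + 484416.000) = 1017.0 m
N11: √((-705.2)² + (2387.9)²) = √(497307.040 + 5702066.410) = 2489.9 m
N12: √((-872.2)² + (-2211.2)²) = √(760732.840 + 4889405.440) = 2377.0 m
N13: √((-1349.7)² + (-21.0)²) = √(1821690.090 + 441.000) = 1349.9 m
N14: √((-115.6)² + (957.6)²) = √(13363.360 + 916997.760) = 964.6 m
Minimum: N14 at 964.6 m.

N14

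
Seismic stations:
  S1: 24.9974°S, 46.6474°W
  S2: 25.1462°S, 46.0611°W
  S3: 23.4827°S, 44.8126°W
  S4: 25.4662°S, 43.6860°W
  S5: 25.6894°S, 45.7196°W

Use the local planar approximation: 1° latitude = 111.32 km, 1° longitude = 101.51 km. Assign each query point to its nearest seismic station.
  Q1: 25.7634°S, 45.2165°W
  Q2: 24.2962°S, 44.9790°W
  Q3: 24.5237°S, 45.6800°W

Q1→S5; Q2→S3; Q3→S2

Q1 at 25.7634°S, 45.2165°W:
  S1: 168.4308 km
  S2: 109.8688 km
  S3: 257.1767 km
  S4: 158.8447 km
  S5: 51.7298 km
  → nearest: S5 (51.7298 km)
Q2 at 24.2962°S, 44.9790°W:
  S1: 186.4820 km
  S2: 144.9794 km
  S3: 92.1207 km
  S4: 184.9076 km
  S5: 172.3514 km
  → nearest: S3 (92.1207 km)
Q3 at 24.5237°S, 45.6800°W:
  S1: 111.4634 km
  S2: 79.3637 km
  S3: 145.5400 km
  S4: 227.9873 km
  S5: 129.8280 km
  → nearest: S2 (79.3637 km)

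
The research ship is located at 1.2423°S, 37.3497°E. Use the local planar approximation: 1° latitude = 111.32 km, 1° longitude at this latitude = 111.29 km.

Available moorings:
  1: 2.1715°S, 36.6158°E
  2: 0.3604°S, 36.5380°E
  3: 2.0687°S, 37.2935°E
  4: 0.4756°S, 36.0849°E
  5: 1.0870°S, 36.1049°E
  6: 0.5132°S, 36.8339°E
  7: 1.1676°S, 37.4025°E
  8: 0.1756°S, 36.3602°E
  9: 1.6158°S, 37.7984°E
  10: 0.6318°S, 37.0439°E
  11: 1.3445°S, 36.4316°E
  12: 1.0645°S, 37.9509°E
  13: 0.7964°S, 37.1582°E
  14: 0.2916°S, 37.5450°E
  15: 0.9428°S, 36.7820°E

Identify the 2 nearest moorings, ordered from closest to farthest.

Distances from 1.2423°S, 37.3497°E:
1: 131.7970 km
2: 133.4099 km
3: 92.2072 km
4: 164.6139 km
5: 139.6083 km
6: 99.4115 km
7: 10.1822 km
8: 161.9479 km
9: 64.9794 km
10: 76.0058 km
11: 102.8068 km
12: 69.7737 km
13: 54.0194 km
14: 108.0407 km
15: 71.4367 km
Sorted: 7 (10.1822 km) < 13 (54.0194 km) < 9 (64.9794 km) < 12 (69.7737 km) < …

7, 13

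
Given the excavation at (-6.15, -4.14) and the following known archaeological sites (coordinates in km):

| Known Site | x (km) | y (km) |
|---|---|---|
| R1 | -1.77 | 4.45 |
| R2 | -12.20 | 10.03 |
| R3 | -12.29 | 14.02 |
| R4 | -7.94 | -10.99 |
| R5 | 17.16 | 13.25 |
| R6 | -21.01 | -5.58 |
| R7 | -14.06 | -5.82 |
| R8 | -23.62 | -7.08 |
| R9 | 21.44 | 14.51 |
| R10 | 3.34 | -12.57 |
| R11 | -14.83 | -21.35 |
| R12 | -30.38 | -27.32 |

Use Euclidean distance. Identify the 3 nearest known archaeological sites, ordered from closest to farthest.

Distances from (-6.15, -4.14):
R1: √((4.38)² + (8.59)²) = √(19.1844 + 73.7881) = 9.64 km
R2: √((-6.05)² + (14.17)²) = √(36.6025 + 200.7889) = 15.41 km
R3: √((-6.14)² + (18.16)²) = √(37.6996 + 329.7856) = 19.17 km
R4: √((-1.79)² + (-6.85)²) = √(3.2041 + 46.9225) = 7.08 km
R5: √((23.31)² + (17.39)²) = √(543.3561 + 302.4121) = 29.08 km
R6: √((-14.86)² + (-1.44)²) = √(220.8196 + 2.0736) = 14.93 km
R7: √((-7.91)² + (-1.68)²) = √(62.5681 + 2.8224) = 8.09 km
R8: √((-17.47)² + (-2.94)²) = √(305.2009 + 8.6436) = 17.72 km
R9: √((27.59)² + (18.65)²) = √(761.2081 + 347.8225) = 33.30 km
R10: √((9.49)² + (-8.43)²) = √(90.0601 + 71.0649) = 12.69 km
R11: √((-8.68)² + (-17.21)²) = √(75.3424 + 296.1841) = 19.28 km
R12: √((-24.23)² + (-23.18)²) = √(587.0929 + 537.3124) = 33.53 km
Sorted: R4 (7.08 km) < R7 (8.09 km) < R1 (9.64 km) < R10 (12.69 km) < R6 (14.93 km) < …

R4, R7, R1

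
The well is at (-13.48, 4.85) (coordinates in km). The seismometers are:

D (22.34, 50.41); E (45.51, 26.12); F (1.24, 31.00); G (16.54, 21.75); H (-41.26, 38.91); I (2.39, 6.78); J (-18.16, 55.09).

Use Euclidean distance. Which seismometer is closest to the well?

Distances from (-13.48, 4.85):
D: 57.96 km
E: 62.71 km
F: 30.01 km
G: 34.45 km
H: 43.95 km
I: 15.99 km
J: 50.46 km
Minimum: I at 15.99 km.

I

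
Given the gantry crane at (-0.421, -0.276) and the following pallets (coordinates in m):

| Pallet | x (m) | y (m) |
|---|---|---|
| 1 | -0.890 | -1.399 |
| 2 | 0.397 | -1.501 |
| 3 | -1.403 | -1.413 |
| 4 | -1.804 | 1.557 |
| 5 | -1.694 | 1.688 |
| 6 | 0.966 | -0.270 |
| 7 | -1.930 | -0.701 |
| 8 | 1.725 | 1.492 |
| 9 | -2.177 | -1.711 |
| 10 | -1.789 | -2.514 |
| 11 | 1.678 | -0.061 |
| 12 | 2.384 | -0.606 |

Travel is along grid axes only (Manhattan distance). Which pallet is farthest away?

Distances from (-0.421, -0.276):
1: |-0.469| + |-1.123| = 0.469 + 1.123 = 1.592 m
2: |0.818| + |-1.225| = 0.818 + 1.225 = 2.043 m
3: |-0.982| + |-1.137| = 0.982 + 1.137 = 2.119 m
4: |-1.383| + |1.833| = 1.383 + 1.833 = 3.216 m
5: |-1.273| + |1.964| = 1.273 + 1.964 = 3.237 m
6: |1.387| + |0.006| = 1.387 + 0.006 = 1.393 m
7: |-1.509| + |-0.425| = 1.509 + 0.425 = 1.934 m
8: |2.146| + |1.768| = 2.146 + 1.768 = 3.914 m
9: |-1.756| + |-1.435| = 1.756 + 1.435 = 3.191 m
10: |-1.368| + |-2.238| = 1.368 + 2.238 = 3.606 m
11: |2.099| + |0.215| = 2.099 + 0.215 = 2.314 m
12: |2.805| + |-0.330| = 2.805 + 0.330 = 3.135 m
Maximum: 8 at 3.914 m.

8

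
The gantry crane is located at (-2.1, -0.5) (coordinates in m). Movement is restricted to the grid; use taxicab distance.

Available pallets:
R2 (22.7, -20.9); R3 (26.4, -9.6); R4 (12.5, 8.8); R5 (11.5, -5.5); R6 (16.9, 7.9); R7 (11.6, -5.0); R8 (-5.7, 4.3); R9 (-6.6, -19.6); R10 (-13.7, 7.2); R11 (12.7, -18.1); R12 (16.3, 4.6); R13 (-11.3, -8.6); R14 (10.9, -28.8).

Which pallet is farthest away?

Distances from (-2.1, -0.5):
R2: 45.2 m
R3: 37.6 m
R4: 23.9 m
R5: 18.6 m
R6: 27.4 m
R7: 18.2 m
R8: 8.4 m
R9: 23.6 m
R10: 19.3 m
R11: 32.4 m
R12: 23.5 m
R13: 17.3 m
R14: 41.3 m
Maximum: R2 at 45.2 m.

R2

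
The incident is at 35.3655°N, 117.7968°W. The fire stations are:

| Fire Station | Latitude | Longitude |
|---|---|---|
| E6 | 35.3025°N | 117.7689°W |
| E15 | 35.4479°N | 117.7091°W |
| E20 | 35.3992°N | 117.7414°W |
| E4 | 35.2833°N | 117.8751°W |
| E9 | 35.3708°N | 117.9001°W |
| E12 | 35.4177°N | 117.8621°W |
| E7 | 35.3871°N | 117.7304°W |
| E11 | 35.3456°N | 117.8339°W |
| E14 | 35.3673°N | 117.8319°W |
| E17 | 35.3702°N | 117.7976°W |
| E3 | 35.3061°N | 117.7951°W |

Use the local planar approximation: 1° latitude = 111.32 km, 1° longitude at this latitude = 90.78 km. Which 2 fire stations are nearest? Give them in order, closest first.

E17, E14

Distances from 35.3655°N, 117.7968°W:
E6: 7.4565 km
E15: 12.1459 km
E20: 6.2743 km
E4: 11.5869 km
E9: 9.3961 km
E12: 8.3010 km
E7: 6.4897 km
E11: 4.0312 km
E14: 3.1927 km
E17: 0.5282 km
E3: 6.6142 km
Sorted: E17 (0.5282 km) < E14 (3.1927 km) < E11 (4.0312 km) < E20 (6.2743 km) < …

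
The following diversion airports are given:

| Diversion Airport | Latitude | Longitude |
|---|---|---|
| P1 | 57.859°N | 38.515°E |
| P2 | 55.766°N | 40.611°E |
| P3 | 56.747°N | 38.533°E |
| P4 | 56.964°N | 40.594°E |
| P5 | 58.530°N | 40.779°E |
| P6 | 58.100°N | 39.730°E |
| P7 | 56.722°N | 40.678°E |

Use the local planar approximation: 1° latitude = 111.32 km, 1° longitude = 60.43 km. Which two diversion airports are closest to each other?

Pairwise distances:
P1–P2: 265.196 km
P1–P3: 123.793 km
P1–P4: 160.344 km
P1–P5: 155.876 km
P1–P6: 78.170 km
P1–P7: 181.949 km
P2–P3: 166.416 km
P2–P4: 133.365 km
P2–P5: 307.856 km
P2–P6: 265.219 km
P2–P7: 106.499 km
P3–P4: 126.867 km
P3–P5: 240.452 km
P3–P6: 167.085 km
P3–P7: 129.652 km
P4–P5: 174.685 km
P4–P6: 136.814 km
P4–P7: 27.414 km
P5–P6: 79.434 km
P5–P7: 201.359 km
P6–P7: 163.747 km
Closest pair: P4–P7 at 27.414 km.

P4 and P7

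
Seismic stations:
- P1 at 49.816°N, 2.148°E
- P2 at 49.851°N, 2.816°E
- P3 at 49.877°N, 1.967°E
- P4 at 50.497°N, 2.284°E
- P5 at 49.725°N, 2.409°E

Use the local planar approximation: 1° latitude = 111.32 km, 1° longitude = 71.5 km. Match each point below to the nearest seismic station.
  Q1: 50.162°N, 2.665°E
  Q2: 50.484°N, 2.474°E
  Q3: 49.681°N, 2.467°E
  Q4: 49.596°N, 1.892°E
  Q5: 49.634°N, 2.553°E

Q1→P2; Q2→P4; Q3→P5; Q4→P1; Q5→P5

Q1 at 50.162°N, 2.665°E:
  P1: √((-0.346·111.32)² + (-0.517·71.5)²) = √(1483.53772 + 1366.44819) = 53.385 km
  P2: √((-0.311·111.32)² + (0.151·71.5)²) = √(1198.58041 + 116.56441) = 36.265 km
  P3: √((-0.285·111.32)² + (-0.698·71.5)²) = √(1006.55177 + 2490.70865) = 59.138 km
  P4: √((0.335·111.32)² + (-0.381·71.5)²) = √(1390.70818 + 742.09932) = 46.182 km
  P5: √((-0.437·111.32)² + (-0.256·71.5)²) = √(2366.51504 + 335.03642) = 51.976 km
  → nearest: P2 (36.265 km)
Q2 at 50.484°N, 2.474°E:
  P1: √((-0.668·111.32)² + (-0.326·71.5)²) = √(5529.67135 + 543.30948) = 77.929 km
  P2: √((-0.633·111.32)² + (0.342·71.5)²) = √(4965.39515 + 597.94921) = 74.588 km
  P3: √((-0.607·111.32)² + (-0.507·71.5)²) = √(4565.87248 + 1314.09875) = 76.681 km
  P4: √((0.013·111.32)² + (-0.190·71.5)²) = √(2.09427 + 184.55223) = 13.662 km
  P5: √((-0.759·111.32)² + (-0.065·71.5)²) = √(7138.87779 + 21.59926) = 84.620 km
  → nearest: P4 (13.662 km)
Q3 at 49.681°N, 2.467°E:
  P1: √((0.135·111.32)² + (-0.319·71.5)²) = √(225.84680 + 520.22767) = 27.314 km
  P2: √((0.170·111.32)² + (0.349·71.5)²) = √(358.13292 + 622.67716) = 31.318 km
  P3: √((0.196·111.32)² + (-0.500·71.5)²) = √(476.05654 + 1278.06250) = 41.882 km
  P4: √((0.816·111.32)² + (-0.183·71.5)²) = √(8251.38237 + 171.20414) = 91.775 km
  P5: √((0.044·111.32)² + (-0.058·71.5)²) = √(23.99119 + 17.19761) = 6.418 km
  → nearest: P5 (6.418 km)
Q4 at 49.596°N, 1.892°E:
  P1: √((0.220·111.32)² + (0.256·71.5)²) = √(599.77969 + 335.03642) = 30.575 km
  P2: √((0.255·111.32)² + (0.924·71.5)²) = √(805.79906 + 4364.71636) = 71.906 km
  P3: √((0.281·111.32)² + (0.075·71.5)²) = √(978.49596 + 28.75641) = 31.737 km
  P4: √((0.901·111.32)² + (0.392·71.5)²) = √(10059.95359 + 785.56878) = 104.142 km
  P5: √((0.129·111.32)² + (0.517·71.5)²) = √(206.21764 + 1366.44819) = 39.657 km
  → nearest: P1 (30.575 km)
Q5 at 49.634°N, 2.553°E:
  P1: √((0.182·111.32)² + (-0.405·71.5)²) = √(410.47732 + 838.53681) = 35.341 km
  P2: √((0.217·111.32)² + (0.263·71.5)²) = √(583.53359 + 353.60922) = 30.613 km
  P3: √((0.243·111.32)² + (-0.586·71.5)²) = √(731.74362 + 1755.52620) = 49.873 km
  P4: √((0.863·111.32)² + (-0.269·71.5)²) = √(9229.28350 + 369.92752) = 97.976 km
  P5: √((0.091·111.32)² + (-0.144·71.5)²) = √(102.61933 + 106.00762) = 14.444 km
  → nearest: P5 (14.444 km)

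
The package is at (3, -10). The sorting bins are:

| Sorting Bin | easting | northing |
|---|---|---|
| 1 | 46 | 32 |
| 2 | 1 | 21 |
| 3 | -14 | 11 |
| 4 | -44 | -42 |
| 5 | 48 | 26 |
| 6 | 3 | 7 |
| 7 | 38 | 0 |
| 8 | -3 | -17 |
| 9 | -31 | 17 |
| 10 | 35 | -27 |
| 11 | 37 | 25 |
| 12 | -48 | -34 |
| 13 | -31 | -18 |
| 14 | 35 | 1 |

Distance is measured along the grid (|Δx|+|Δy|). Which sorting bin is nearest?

8

Distances from (3, -10):
1: |43| + |42| = 43 + 42 = 85
2: |-2| + |31| = 2 + 31 = 33
3: |-17| + |21| = 17 + 21 = 38
4: |-47| + |-32| = 47 + 32 = 79
5: |45| + |36| = 45 + 36 = 81
6: |0| + |17| = 0 + 17 = 17
7: |35| + |10| = 35 + 10 = 45
8: |-6| + |-7| = 6 + 7 = 13
9: |-34| + |27| = 34 + 27 = 61
10: |32| + |-17| = 32 + 17 = 49
11: |34| + |35| = 34 + 35 = 69
12: |-51| + |-24| = 51 + 24 = 75
13: |-34| + |-8| = 34 + 8 = 42
14: |32| + |11| = 32 + 11 = 43
Minimum: 8 at 13.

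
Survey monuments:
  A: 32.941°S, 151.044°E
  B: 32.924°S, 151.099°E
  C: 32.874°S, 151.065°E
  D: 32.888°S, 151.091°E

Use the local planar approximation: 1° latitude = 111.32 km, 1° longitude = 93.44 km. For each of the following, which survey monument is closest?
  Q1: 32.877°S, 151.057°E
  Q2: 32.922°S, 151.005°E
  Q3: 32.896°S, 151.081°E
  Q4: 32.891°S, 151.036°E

Q1→C; Q2→A; Q3→D; Q4→C

Q1 at 32.877°S, 151.057°E:
  A: 7.227 km
  B: 6.540 km
  C: 0.819 km
  D: 3.405 km
  → nearest: C (0.819 km)
Q2 at 32.922°S, 151.005°E:
  A: 4.213 km
  B: 8.786 km
  C: 7.745 km
  D: 8.883 km
  → nearest: A (4.213 km)
Q3 at 32.896°S, 151.081°E:
  A: 6.087 km
  B: 3.542 km
  C: 2.869 km
  D: 1.291 km
  → nearest: D (1.291 km)
Q4 at 32.891°S, 151.036°E:
  A: 5.616 km
  B: 6.939 km
  C: 3.305 km
  D: 5.150 km
  → nearest: C (3.305 km)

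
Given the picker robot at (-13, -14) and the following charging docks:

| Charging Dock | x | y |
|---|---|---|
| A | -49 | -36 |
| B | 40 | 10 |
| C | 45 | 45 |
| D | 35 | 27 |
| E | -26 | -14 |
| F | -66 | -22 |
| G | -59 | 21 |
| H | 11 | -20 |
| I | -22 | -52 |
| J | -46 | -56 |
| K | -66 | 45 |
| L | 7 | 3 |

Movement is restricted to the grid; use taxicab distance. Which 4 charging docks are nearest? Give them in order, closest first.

E, H, L, I

Distances from (-13, -14):
A: |-36| + |-22| = 36 + 22 = 58
B: |53| + |24| = 53 + 24 = 77
C: |58| + |59| = 58 + 59 = 117
D: |48| + |41| = 48 + 41 = 89
E: |-13| + |0| = 13 + 0 = 13
F: |-53| + |-8| = 53 + 8 = 61
G: |-46| + |35| = 46 + 35 = 81
H: |24| + |-6| = 24 + 6 = 30
I: |-9| + |-38| = 9 + 38 = 47
J: |-33| + |-42| = 33 + 42 = 75
K: |-53| + |59| = 53 + 59 = 112
L: |20| + |17| = 20 + 17 = 37
Sorted: E (13) < H (30) < L (37) < I (47) < A (58) < F (61) < …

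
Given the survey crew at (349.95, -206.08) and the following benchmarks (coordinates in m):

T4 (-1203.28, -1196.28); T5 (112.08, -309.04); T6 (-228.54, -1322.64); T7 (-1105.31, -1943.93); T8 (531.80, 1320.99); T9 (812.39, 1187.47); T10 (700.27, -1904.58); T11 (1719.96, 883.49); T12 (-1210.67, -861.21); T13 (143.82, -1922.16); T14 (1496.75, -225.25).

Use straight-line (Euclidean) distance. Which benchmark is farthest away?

Distances from (349.95, -206.08):
T4: √((-1553.23)² + (-990.20)²) = √(2412523.4329 + 980496.0400) = 1842.02 m
T5: √((-237.87)² + (-102.96)²) = √(56582.1369 + 10600.7616) = 259.20 m
T6: √((-578.49)² + (-1116.56)²) = √(334650.6801 + 1246706.2336) = 1257.52 m
T7: √((-1455.26)² + (-1737.85)²) = √(2117781.6676 + 3020122.6225) = 2266.69 m
T8: √((181.85)² + (1527.07)²) = √(33069.4225 + 2331942.7849) = 1537.86 m
T9: √((462.44)² + (1393.55)²) = √(213850.7536 + 1941981.6025) = 1468.28 m
T10: √((350.32)² + (-1698.50)²) = √(122724.1024 + 2884902.2500) = 1734.25 m
T11: √((1370.01)² + (1089.57)²) = √(1876927.4001 + 1187162.7849) = 1750.45 m
T12: √((-1560.62)² + (-655.13)²) = √(2435534.7844 + 429195.3169) = 1692.55 m
T13: √((-206.13)² + (-1716.08)²) = √(42489.5769 + 2944930.5664) = 1728.42 m
T14: √((1146.80)² + (-19.17)²) = √(1315150.2400 + 367.4889) = 1146.96 m
Maximum: T7 at 2266.69 m.

T7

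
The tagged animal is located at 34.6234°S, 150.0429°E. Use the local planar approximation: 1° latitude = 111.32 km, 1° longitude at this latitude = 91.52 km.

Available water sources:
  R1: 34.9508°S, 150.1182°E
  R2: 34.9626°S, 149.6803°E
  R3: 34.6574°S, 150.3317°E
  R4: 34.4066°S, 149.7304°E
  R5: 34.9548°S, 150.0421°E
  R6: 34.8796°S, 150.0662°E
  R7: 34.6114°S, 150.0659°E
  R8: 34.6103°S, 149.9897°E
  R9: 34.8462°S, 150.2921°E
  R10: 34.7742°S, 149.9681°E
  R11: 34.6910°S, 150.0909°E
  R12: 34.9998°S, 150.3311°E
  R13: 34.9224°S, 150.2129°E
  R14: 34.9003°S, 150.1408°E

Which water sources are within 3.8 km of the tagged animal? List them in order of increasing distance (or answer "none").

Distances from 34.6234°S, 150.0429°E:
R1: √((-0.3274·111.32)² + (0.0753·91.52)²) = √(1328.323162 + 47.492166) = 37.0920 km
R2: √((-0.3392·111.32)² + (-0.3626·91.52)²) = √(1425.798267 + 1101.254313) = 50.2698 km
R3: √((-0.0340·111.32)² + (0.2888·91.52)²) = √(14.325317 + 698.596492) = 26.7006 km
R4: √((0.2168·111.32)² + (-0.3125·91.52)²) = √(582.458451 + 817.960000) = 37.4222 km
R5: √((-0.3314·111.32)² + (-0.0008·91.52)²) = √(1360.978936 + 0.005361) = 36.8915 km
R6: √((-0.2562·111.32)² + (0.0233·91.52)²) = √(813.400895 + 4.547198) = 28.5998 km
R7: √((0.0120·111.32)² + (0.0230·91.52)²) = √(1.784469 + 4.430857) = 2.4931 km
R8: √((0.0131·111.32)² + (-0.0532·91.52)²) = √(2.126616 + 23.705837) = 5.0826 km
R9: √((-0.2228·111.32)² + (0.2492·91.52)²) = √(615.143966 + 520.149396) = 33.6941 km
R10: √((-0.1508·111.32)² + (-0.0748·91.52)²) = √(281.805249 + 46.863554) = 18.1292 km
R11: √((-0.0676·111.32)² + (0.0480·91.52)²) = √(56.629117 + 19.298098) = 8.7136 km
R12: √((-0.3764·111.32)² + (0.2882·91.52)²) = √(1755.681063 + 695.696752) = 49.5114 km
R13: √((-0.2990·111.32)² + (0.1700·91.52)²) = √(1107.869923 + 242.063811) = 36.7414 km
R14: √((-0.2769·111.32)² + (0.0979·91.52)²) = √(950.150293 + 80.278159) = 32.1003 km
Threshold 3.8 km: R7 (2.4931 km) is within range.

R7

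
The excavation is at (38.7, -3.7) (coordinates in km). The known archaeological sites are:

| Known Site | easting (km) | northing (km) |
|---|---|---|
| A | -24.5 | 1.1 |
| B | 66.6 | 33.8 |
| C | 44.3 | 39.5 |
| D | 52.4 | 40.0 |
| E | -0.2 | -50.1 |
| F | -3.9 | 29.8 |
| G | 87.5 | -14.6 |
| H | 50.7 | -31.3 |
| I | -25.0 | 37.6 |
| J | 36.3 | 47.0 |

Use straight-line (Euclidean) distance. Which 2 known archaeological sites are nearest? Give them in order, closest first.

H, C

Distances from (38.7, -3.7):
A: √((-63.2)² + (4.8)²) = √(3994.240 + 23.040) = 63.4 km
B: √((27.9)² + (37.5)²) = √(778.410 + 1406.250) = 46.7 km
C: √((5.6)² + (43.2)²) = √(31.360 + 1866.240) = 43.6 km
D: √((13.7)² + (43.7)²) = √(187.690 + 1909.690) = 45.8 km
E: √((-38.9)² + (-46.4)²) = √(1513.210 + 2152.960) = 60.5 km
F: √((-42.6)² + (33.5)²) = √(1814.760 + 1122.250) = 54.2 km
G: √((48.8)² + (-10.9)²) = √(2381.440 + 118.810) = 50.0 km
H: √((12.0)² + (-27.6)²) = √(144.000 + 761.760) = 30.1 km
I: √((-63.7)² + (41.3)²) = √(4057.690 + 1705.690) = 75.9 km
J: √((-2.4)² + (50.7)²) = √(5.760 + 2570.490) = 50.8 km
Sorted: H (30.1 km) < C (43.6 km) < D (45.8 km) < B (46.7 km) < …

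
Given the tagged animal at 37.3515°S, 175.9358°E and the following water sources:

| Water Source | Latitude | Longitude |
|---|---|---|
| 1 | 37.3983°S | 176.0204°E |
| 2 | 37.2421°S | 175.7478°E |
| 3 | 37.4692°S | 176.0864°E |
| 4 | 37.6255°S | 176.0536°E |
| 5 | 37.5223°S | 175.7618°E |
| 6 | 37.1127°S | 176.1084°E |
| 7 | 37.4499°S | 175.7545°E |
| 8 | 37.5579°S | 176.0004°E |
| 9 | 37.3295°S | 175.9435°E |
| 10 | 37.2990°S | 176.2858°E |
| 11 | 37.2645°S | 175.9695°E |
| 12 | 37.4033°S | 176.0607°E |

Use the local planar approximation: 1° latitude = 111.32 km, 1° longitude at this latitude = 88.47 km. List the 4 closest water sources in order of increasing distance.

9, 1, 11, 12

Distances from 37.3515°S, 175.9358°E:
1: √((-0.0468·111.32)² + (0.0846·88.47)²) = √(27.141766 + 56.018668) = 9.1192 km
2: √((0.1094·111.32)² + (-0.1880·88.47)²) = √(148.313621 + 276.635399) = 20.6143 km
3: √((-0.1177·111.32)² + (0.1506·88.47)²) = √(171.671942 + 177.517837) = 18.6866 km
4: √((-0.2740·111.32)² + (0.1178·88.47)²) = √(930.352483 + 108.613207) = 32.2330 km
5: √((-0.1708·111.32)² + (-0.1740·88.47)²) = √(361.511509 + 236.968463) = 24.4639 km
6: √((0.2388·111.32)² + (0.1726·88.47)²) = √(706.667373 + 233.170518) = 30.6568 km
7: √((-0.0984·111.32)² + (-0.1813·88.47)²) = √(119.987662 + 257.269121) = 19.4231 km
8: √((-0.2064·111.32)² + (0.0646·88.47)²) = √(527.917163 + 32.663077) = 23.6766 km
9: √((0.0220·111.32)² + (0.0077·88.47)²) = √(5.997797 + 0.464059) = 2.5420 km
10: √((0.0525·111.32)² + (0.3500·88.47)²) = √(34.155842 + 958.800260) = 31.5112 km
11: √((0.0870·111.32)² + (0.0337·88.47)²) = √(93.796126 + 8.888979) = 10.1334 km
12: √((-0.0518·111.32)² + (0.1249·88.47)²) = √(33.251092 + 122.100356) = 12.4640 km
Sorted: 9 (2.5420 km) < 1 (9.1192 km) < 11 (10.1334 km) < 12 (12.4640 km) < 3 (18.6866 km) < 7 (19.4231 km) < …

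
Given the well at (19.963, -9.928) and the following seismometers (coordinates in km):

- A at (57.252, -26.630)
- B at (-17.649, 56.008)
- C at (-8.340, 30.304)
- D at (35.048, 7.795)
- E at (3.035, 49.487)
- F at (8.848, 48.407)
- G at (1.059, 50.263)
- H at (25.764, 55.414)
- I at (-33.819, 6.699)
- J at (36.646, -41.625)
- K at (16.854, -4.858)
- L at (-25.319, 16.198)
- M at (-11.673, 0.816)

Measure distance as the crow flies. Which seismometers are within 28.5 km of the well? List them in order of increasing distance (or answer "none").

K, D

Distances from (19.963, -9.928):
A: √((37.289)² + (-16.702)²) = √(1390.46952 + 278.95680) = 40.859 km
B: √((-37.612)² + (65.936)²) = √(1414.66254 + 4347.55610) = 75.909 km
C: √((-28.303)² + (40.232)²) = √(801.05981 + 1618.61382) = 49.190 km
D: √((15.085)² + (17.723)²) = √(227.55723 + 314.10473) = 23.274 km
E: √((-16.928)² + (59.415)²) = √(286.55718 + 3530.14223) = 61.779 km
F: √((-11.115)² + (58.335)²) = √(123.54323 + 3402.97222) = 59.384 km
G: √((-18.904)² + (60.191)²) = √(357.36122 + 3622.95648) = 63.090 km
H: √((5.801)² + (65.342)²) = √(33.65160 + 4269.57696) = 65.599 km
I: √((-53.782)² + (16.627)²) = √(2892.50352 + 276.45713) = 56.294 km
J: √((16.683)² + (-31.697)²) = √(278.32249 + 1004.69981) = 35.819 km
K: √((-3.109)² + (5.070)²) = √(9.66588 + 25.70490) = 5.947 km
L: √((-45.282)² + (26.126)²) = √(2050.45952 + 682.56788) = 52.278 km
M: √((-31.636)² + (10.744)²) = √(1000.83650 + 115.43354) = 33.411 km
Threshold 28.5 km: K (5.947 km), D (23.274 km) are within range.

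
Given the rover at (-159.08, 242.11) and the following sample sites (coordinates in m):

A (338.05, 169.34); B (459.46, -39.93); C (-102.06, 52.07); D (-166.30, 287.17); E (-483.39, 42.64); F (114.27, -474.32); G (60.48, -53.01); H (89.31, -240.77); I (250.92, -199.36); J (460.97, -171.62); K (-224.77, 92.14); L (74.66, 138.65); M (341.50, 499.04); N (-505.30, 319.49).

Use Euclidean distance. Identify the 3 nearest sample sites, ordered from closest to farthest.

Distances from (-159.08, 242.11):
A: 502.43 m
B: 679.81 m
C: 198.41 m
D: 45.63 m
E: 380.74 m
F: 766.81 m
G: 367.83 m
H: 543.02 m
I: 602.49 m
J: 745.41 m
K: 163.73 m
L: 255.61 m
M: 562.67 m
N: 354.76 m
Sorted: D (45.63 m) < K (163.73 m) < C (198.41 m) < L (255.61 m) < N (354.76 m) < …

D, K, C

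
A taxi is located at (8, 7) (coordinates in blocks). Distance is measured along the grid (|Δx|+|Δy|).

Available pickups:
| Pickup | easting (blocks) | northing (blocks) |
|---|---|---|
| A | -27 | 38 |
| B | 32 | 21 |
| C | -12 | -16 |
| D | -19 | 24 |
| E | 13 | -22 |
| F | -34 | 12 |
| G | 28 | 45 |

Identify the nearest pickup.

E

Distances from (8, 7):
A: 66 blocks
B: 38 blocks
C: 43 blocks
D: 44 blocks
E: 34 blocks
F: 47 blocks
G: 58 blocks
Minimum: E at 34 blocks.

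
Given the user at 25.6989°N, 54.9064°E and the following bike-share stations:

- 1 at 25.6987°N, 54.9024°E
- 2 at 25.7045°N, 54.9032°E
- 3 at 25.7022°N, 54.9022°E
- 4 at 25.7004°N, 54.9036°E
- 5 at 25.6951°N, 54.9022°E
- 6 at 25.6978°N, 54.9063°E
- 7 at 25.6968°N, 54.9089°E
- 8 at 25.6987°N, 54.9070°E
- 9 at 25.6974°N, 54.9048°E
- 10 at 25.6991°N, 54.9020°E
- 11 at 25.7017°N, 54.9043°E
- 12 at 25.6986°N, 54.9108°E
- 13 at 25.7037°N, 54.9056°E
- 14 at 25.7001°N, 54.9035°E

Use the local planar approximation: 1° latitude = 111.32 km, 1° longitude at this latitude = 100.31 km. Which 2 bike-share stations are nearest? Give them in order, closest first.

8, 6

Distances from 25.6989°N, 54.9064°E:
1: √((-0.0002·111.32)² + (-0.0040·100.31)²) = √(0.000496 + 0.160994) = 0.4019 km
2: √((0.0056·111.32)² + (-0.0032·100.31)²) = √(0.388618 + 0.103036) = 0.7012 km
3: √((0.0033·111.32)² + (-0.0042·100.31)²) = √(0.134950 + 0.177495) = 0.5590 km
4: √((0.0015·111.32)² + (-0.0028·100.31)²) = √(0.027882 + 0.078887) = 0.3268 km
5: √((-0.0038·111.32)² + (-0.0042·100.31)²) = √(0.178943 + 0.177495) = 0.5970 km
6: √((-0.0011·111.32)² + (-0.0001·100.31)²) = √(0.014994 + 0.000101) = 0.1229 km
7: √((-0.0021·111.32)² + (0.0025·100.31)²) = √(0.054649 + 0.062888) = 0.3428 km
8: √((-0.0002·111.32)² + (0.0006·100.31)²) = √(0.000496 + 0.003622) = 0.0642 km
9: √((-0.0015·111.32)² + (-0.0016·100.31)²) = √(0.027882 + 0.025759) = 0.2316 km
10: √((0.0002·111.32)² + (-0.0044·100.31)²) = √(0.000496 + 0.194802) = 0.4419 km
11: √((0.0028·111.32)² + (-0.0021·100.31)²) = √(0.097154 + 0.044374) = 0.3762 km
12: √((-0.0003·111.32)² + (0.0044·100.31)²) = √(0.001115 + 0.194802) = 0.4426 km
13: √((0.0048·111.32)² + (-0.0008·100.31)²) = √(0.285515 + 0.006440) = 0.5403 km
14: √((0.0012·111.32)² + (-0.0029·100.31)²) = √(0.017845 + 0.084622) = 0.3201 km
Sorted: 8 (0.0642 km) < 6 (0.1229 km) < 9 (0.2316 km) < 14 (0.3201 km) < …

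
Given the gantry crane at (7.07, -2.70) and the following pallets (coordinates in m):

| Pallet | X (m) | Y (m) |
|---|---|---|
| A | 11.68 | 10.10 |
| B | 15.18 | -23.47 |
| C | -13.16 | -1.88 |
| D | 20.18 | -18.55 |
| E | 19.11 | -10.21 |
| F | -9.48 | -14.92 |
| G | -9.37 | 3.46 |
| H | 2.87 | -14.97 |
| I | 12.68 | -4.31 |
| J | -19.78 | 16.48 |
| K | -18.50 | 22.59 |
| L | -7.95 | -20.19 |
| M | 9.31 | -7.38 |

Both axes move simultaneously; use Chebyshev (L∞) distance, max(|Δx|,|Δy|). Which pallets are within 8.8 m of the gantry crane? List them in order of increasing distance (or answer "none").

M, I

Distances from (7.07, -2.70):
A: max(|4.61|, |12.80|) = 12.80 m
B: max(|8.11|, |-20.77|) = 20.77 m
C: max(|-20.23|, |0.82|) = 20.23 m
D: max(|13.11|, |-15.85|) = 15.85 m
E: max(|12.04|, |-7.51|) = 12.04 m
F: max(|-16.55|, |-12.22|) = 16.55 m
G: max(|-16.44|, |6.16|) = 16.44 m
H: max(|-4.20|, |-12.27|) = 12.27 m
I: max(|5.61|, |-1.61|) = 5.61 m
J: max(|-26.85|, |19.18|) = 26.85 m
K: max(|-25.57|, |25.29|) = 25.57 m
L: max(|-15.02|, |-17.49|) = 17.49 m
M: max(|2.24|, |-4.68|) = 4.68 m
Threshold 8.8 m: M (4.68 m), I (5.61 m) are within range.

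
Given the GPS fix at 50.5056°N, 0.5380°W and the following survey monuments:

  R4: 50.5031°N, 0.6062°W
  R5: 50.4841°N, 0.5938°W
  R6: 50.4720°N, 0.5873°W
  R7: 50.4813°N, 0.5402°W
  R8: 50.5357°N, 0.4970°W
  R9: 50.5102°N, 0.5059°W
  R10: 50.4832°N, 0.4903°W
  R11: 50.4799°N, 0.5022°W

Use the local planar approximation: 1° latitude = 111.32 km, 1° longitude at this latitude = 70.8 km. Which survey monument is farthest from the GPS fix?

R6

Distances from 50.5056°N, 0.5380°W:
R4: 4.8366 km
R5: 4.6191 km
R6: 5.1160 km
R7: 2.7096 km
R8: 4.4332 km
R9: 2.3297 km
R10: 4.1980 km
R11: 3.8222 km
Maximum: R6 at 5.1160 km.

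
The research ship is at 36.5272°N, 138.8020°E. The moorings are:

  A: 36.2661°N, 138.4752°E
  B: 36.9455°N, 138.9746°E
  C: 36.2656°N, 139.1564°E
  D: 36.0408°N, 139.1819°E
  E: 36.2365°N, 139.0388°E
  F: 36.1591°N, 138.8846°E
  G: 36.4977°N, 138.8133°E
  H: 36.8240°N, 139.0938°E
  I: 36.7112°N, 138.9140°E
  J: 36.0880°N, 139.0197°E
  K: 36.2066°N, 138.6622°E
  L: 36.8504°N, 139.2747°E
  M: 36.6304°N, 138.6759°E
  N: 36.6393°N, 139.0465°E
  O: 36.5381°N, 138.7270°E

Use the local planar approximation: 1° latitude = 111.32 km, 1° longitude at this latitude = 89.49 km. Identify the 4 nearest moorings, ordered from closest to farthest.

G, O, M, I

Distances from 36.5272°N, 138.8020°E:
A: √((-0.2611·111.32)² + (-0.3268·89.49)²) = √(844.812126 + 855.289444) = 41.2323 km
B: √((0.4183·111.32)² + (0.1726·89.49)²) = √(2168.313753 + 238.578113) = 49.0601 km
C: √((-0.2616·111.32)² + (0.3544·89.49)²) = √(848.050813 + 1005.857463) = 43.0570 km
D: √((-0.4864·111.32)² + (0.3799·89.49)²) = √(2931.794514 + 1155.813076) = 63.9344 km
E: √((-0.2907·111.32)² + (0.2368·89.49)²) = √(1047.216458 + 449.068314) = 38.6818 km
F: √((-0.3681·111.32)² + (0.0826·89.49)²) = √(1679.105678 + 54.639801) = 41.6383 km
G: √((-0.0295·111.32)² + (0.0113·89.49)²) = √(10.784262 + 1.022600) = 3.4361 km
H: √((0.2968·111.32)² + (0.2918·89.49)²) = √(1091.626798 + 681.898274) = 42.1132 km
I: √((0.1840·111.32)² + (0.1120·89.49)²) = √(419.548373 + 100.458123) = 22.8037 km
J: √((-0.4392·111.32)² + (0.2177·89.49)²) = √(2390.402631 + 379.547272) = 52.6303 km
K: √((-0.3206·111.32)² + (-0.1398·89.49)²) = √(1273.718426 + 156.517665) = 37.8185 km
L: √((0.3232·111.32)² + (0.4727·89.49)²) = √(1294.461385 + 1789.452689) = 55.5330 km
M: √((0.1032·111.32)² + (-0.1261·89.49)²) = √(131.979291 + 127.344206) = 16.1035 km
N: √((0.1121·111.32)² + (0.2445·89.49)²) = √(155.724742 + 478.747747) = 25.1887 km
O: √((0.0109·111.32)² + (-0.0750·89.49)²) = √(1.472310 + 45.047588) = 6.8205 km
Sorted: G (3.4361 km) < O (6.8205 km) < M (16.1035 km) < I (22.8037 km) < N (25.1887 km) < K (37.8185 km) < …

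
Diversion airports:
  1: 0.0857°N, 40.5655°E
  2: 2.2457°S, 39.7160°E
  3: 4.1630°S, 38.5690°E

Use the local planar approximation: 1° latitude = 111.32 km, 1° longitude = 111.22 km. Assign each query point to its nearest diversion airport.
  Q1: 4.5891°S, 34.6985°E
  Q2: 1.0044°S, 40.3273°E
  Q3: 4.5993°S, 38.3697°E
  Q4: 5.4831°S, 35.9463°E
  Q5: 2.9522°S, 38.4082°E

Q1 at 4.5891°S, 34.6985°E:
  1: √((4.6748·111.32)² + (5.8670·111.22)²) = √(270814.844430 + 425792.451470) = 834.6300 km
  2: √((2.3434·111.32)² + (5.0175·111.22)²) = √(68051.741948 + 311415.728748) = 616.0093 km
  3: √((0.4261·111.32)² + (3.8705·111.22)²) = √(2249.932369 + 185310.456139) = 433.0824 km
  → nearest: 3 (433.0824 km)
Q2 at 1.0044°S, 40.3273°E:
  1: √((1.0901·111.32)² + (0.2382·111.22)²) = √(14725.805996 + 701.858067) = 124.2081 km
  2: √((-1.2413·111.32)² + (-0.6113·111.22)²) = √(19094.131364 + 4622.475022) = 154.0020 km
  3: √((-3.1586·111.32)² + (-1.7583·111.22)²) = √(123633.355762 + 38242.980645) = 402.3386 km
  → nearest: 1 (124.2081 km)
Q3 at 4.5993°S, 38.3697°E:
  1: √((4.6850·111.32)² + (2.1958·111.22)²) = √(271997.921770 + 59641.882523) = 575.8818 km
  2: √((2.3536·111.32)² + (1.3463·111.22)²) = √(68645.442056 + 22420.715768) = 301.7717 km
  3: √((0.4363·111.32)² + (0.1993·111.22)²) = √(2358.939601 + 491.338028) = 53.3880 km
  → nearest: 3 (53.3880 km)
Q4 at 5.4831°S, 35.9463°E:
  1: √((5.5688·111.32)² + (4.6192·111.22)²) = √(384299.338431 + 263936.415667) = 805.1309 km
  2: √((3.2374·111.32)² + (3.7697·111.22)²) = √(129879.055014 + 175784.007266) = 552.8680 km
  3: √((1.3201·111.32)² + (2.6227·111.22)²) = √(21595.340567 + 85086.961291) = 326.6226 km
  → nearest: 3 (326.6226 km)
Q5 at 2.9522°S, 38.4082°E:
  1: √((3.0379·111.32)² + (2.1573·111.22)²) = √(114365.054979 + 57568.759117) = 414.6490 km
  2: √((0.7065·111.32)² + (1.3078·111.22)²) = √(6185.441840 + 21156.725317) = 165.3547 km
  3: √((-1.2108·111.32)² + (0.1608·111.22)²) = √(18167.334806 + 319.843751) = 135.9676 km
  → nearest: 3 (135.9676 km)

Q1→3; Q2→1; Q3→3; Q4→3; Q5→3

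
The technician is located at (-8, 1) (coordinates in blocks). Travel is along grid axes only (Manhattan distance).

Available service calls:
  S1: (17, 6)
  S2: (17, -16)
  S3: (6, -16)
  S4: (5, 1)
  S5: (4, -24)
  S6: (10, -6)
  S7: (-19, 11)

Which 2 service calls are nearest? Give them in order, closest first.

Distances from (-8, 1):
S1: |25| + |5| = 25 + 5 = 30 blocks
S2: |25| + |-17| = 25 + 17 = 42 blocks
S3: |14| + |-17| = 14 + 17 = 31 blocks
S4: |13| + |0| = 13 + 0 = 13 blocks
S5: |12| + |-25| = 12 + 25 = 37 blocks
S6: |18| + |-7| = 18 + 7 = 25 blocks
S7: |-11| + |10| = 11 + 10 = 21 blocks
Sorted: S4 (13 blocks) < S7 (21 blocks) < S6 (25 blocks) < S1 (30 blocks) < …

S4, S7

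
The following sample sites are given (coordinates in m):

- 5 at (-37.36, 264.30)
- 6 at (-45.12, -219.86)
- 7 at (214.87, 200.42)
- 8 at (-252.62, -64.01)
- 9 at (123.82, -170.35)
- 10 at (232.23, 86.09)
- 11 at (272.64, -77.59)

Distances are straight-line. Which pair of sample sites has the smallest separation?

7 and 10

Pairwise distances:
5–6: 484.22 m
5–7: 260.19 m
5–8: 392.59 m
5–9: 463.57 m
5–10: 323.17 m
5–11: 461.51 m
6–7: 494.20 m
6–8: 259.51 m
6–9: 176.05 m
6–10: 412.95 m
6–11: 348.16 m
7–8: 537.09 m
7–9: 381.79 m
7–10: 115.64 m
7–11: 283.95 m
8–9: 391.17 m
8–10: 507.55 m
8–11: 525.44 m
9–10: 278.41 m
9–11: 175.36 m
10–11: 168.59 m
Closest pair: 7–10 at 115.64 m.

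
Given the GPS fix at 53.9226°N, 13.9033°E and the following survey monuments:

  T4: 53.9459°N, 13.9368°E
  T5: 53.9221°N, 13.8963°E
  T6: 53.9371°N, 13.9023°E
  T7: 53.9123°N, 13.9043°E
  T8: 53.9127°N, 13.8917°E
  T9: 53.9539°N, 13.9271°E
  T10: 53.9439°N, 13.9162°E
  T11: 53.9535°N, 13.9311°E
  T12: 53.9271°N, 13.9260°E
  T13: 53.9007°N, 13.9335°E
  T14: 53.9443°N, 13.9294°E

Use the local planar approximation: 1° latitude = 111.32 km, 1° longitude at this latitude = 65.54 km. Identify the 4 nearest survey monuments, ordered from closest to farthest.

Distances from 53.9226°N, 13.9033°E:
T4: √((0.0233·111.32)² + (0.0335·65.54)²) = √(6.727570 + 4.820615) = 3.3983 km
T5: √((-0.0005·111.32)² + (-0.0070·65.54)²) = √(0.003098 + 0.210479) = 0.4621 km
T6: √((0.0145·111.32)² + (-0.0010·65.54)²) = √(2.605448 + 0.004295) = 1.6155 km
T7: √((-0.0103·111.32)² + (0.0010·65.54)²) = √(1.314682 + 0.004295) = 1.1485 km
T8: √((-0.0099·111.32)² + (-0.0116·65.54)²) = √(1.214554 + 0.578001) = 1.3389 km
T9: √((0.0313·111.32)² + (0.0238·65.54)²) = √(12.140458 + 2.433138) = 3.8175 km
T10: √((0.0213·111.32)² + (0.0129·65.54)²) = √(5.622191 + 0.714813) = 2.5173 km
T11: √((0.0309·111.32)² + (0.0278·65.54)²) = √(11.832141 + 3.319728) = 3.8925 km
T12: √((0.0045·111.32)² + (0.0227·65.54)²) = √(0.250941 + 2.213424) = 1.5698 km
T13: √((-0.0219·111.32)² + (0.0302·65.54)²) = √(5.943395 + 3.917660) = 3.1402 km
T14: √((0.0217·111.32)² + (0.0261·65.54)²) = √(5.835336 + 2.926132) = 2.9600 km
Sorted: T5 (0.4621 km) < T7 (1.1485 km) < T8 (1.3389 km) < T12 (1.5698 km) < T6 (1.6155 km) < T10 (2.5173 km) < …

T5, T7, T8, T12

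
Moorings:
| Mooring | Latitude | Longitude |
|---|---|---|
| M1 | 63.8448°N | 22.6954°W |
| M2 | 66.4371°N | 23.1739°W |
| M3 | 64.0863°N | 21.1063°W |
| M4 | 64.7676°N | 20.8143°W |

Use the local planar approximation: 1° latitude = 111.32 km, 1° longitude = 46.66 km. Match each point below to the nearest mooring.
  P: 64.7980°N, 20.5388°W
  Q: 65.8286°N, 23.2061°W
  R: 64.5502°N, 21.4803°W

P→M4; Q→M2; R→M4

P at 64.7980°N, 20.5388°W:
  M1: √((-0.9532·111.32)² + (-2.1566·46.66)²) = √(11259.379637 + 10125.784274) = 146.2367 km
  M2: √((1.6391·111.32)² + (-2.6351·46.66)²) = √(33293.334632 + 15117.628574) = 220.0249 km
  M3: √((-0.7117·111.32)² + (-0.5675·46.66)²) = √(6276.829429 + 701.166568) = 83.5344 km
  M4: √((-0.0304·111.32)² + (-0.2755·46.66)²) = √(11.452322 + 165.246654) = 13.2928 km
  → nearest: M4 (13.2928 km)
Q at 65.8286°N, 23.2061°W:
  M1: √((-1.9838·111.32)² + (0.5107·46.66)²) = √(48768.810966 + 567.833727) = 222.1185 km
  M2: √((0.6085·111.32)² + (0.0322·46.66)²) = √(4588.466449 + 2.257362) = 67.7549 km
  M3: √((-1.7423·111.32)² + (2.0998·46.66)²) = √(37617.702592 + 9599.427472) = 217.2950 km
  M4: √((-1.0610·111.32)² + (2.3918·46.66)²) = √(13950.094935 + 12454.869804) = 162.4960 km
  → nearest: M2 (67.7549 km)
R at 64.5502°N, 21.4803°W:
  M1: √((-0.7054·111.32)² + (-1.2151·46.66)²) = √(6166.195727 + 3214.500596) = 96.8540 km
  M2: √((1.8869·111.32)² + (-1.6936·46.66)²) = √(44120.879831 + 6244.693954) = 224.4228 km
  M3: √((-0.4639·111.32)² + (0.3740·46.66)²) = √(2666.828823 + 304.531817) = 54.5102 km
  M4: √((0.2174·111.32)² + (0.6660·46.66)²) = √(585.686852 + 965.690429) = 39.3875 km
  → nearest: M4 (39.3875 km)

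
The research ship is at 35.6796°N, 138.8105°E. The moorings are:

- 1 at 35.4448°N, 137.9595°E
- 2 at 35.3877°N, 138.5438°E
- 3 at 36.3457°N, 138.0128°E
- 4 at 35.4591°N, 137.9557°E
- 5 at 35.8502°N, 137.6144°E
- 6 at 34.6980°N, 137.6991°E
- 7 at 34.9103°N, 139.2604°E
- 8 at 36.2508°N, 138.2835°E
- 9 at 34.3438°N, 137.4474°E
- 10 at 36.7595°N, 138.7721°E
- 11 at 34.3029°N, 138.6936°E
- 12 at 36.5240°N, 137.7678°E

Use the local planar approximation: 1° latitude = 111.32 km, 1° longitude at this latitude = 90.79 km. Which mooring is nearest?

2

Distances from 35.6796°N, 138.8105°E:
1: √((-0.2348·111.32)² + (-0.8510·90.79)²) = √(683.191698 + 5969.461456) = 81.5638 km
2: √((-0.2919·111.32)² + (-0.2667·90.79)²) = √(1055.880052 + 586.302929) = 40.5239 km
3: √((0.6661·111.32)² + (-0.7977·90.79)²) = √(5498.259872 + 5245.117436) = 103.6503 km
4: √((-0.2205·111.32)² + (-0.8548·90.79)²) = √(602.509062 + 6022.891772) = 81.3966 km
5: √((0.1706·111.32)² + (-1.1961·90.79)²) = √(360.665374 + 11792.639244) = 110.2420 km
6: √((-0.9816·111.32)² + (-1.1114·90.79)²) = √(11940.307043 + 10181.618427) = 148.7344 km
7: √((-0.7693·111.32)² + (0.4499·90.79)²) = √(7333.948572 + 1668.430109) = 94.8809 km
8: √((0.5712·111.32)² + (-0.5270·90.79)²) = √(4043.177361 + 2289.271294) = 79.5767 km
9: √((-1.3358·111.32)² + (-1.3631·90.79)²) = √(22112.063536 + 15315.510162) = 193.4621 km
10: √((1.0799·111.32)² + (-0.0384·90.79)²) = √(14451.518317 + 12.154539) = 120.2650 km
11: √((-1.3767·111.32)² + (-0.1169·90.79)²) = √(23486.863304 + 112.643219) = 153.6213 km
12: √((0.8444·111.32)² + (-1.0427·90.79)²) = √(8835.738306 + 8961.790337) = 133.4074 km
Minimum: 2 at 40.5239 km.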